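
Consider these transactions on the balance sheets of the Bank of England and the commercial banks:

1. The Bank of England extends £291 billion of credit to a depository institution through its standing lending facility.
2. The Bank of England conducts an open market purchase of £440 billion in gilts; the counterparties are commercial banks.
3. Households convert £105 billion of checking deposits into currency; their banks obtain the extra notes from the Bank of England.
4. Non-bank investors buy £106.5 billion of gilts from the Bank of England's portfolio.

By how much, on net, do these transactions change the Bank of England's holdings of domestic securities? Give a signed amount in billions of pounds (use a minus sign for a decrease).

+£333.5 billion

Bank of England balance sheet:
  Assets:      Securities +£333.5B, Loans to banks +£291B
  Liabilities: Bank reserves +£519.5B, Currency in circulation +£105B
Commercial banking system:
  Assets:      Reserves at CB +£519.5B, Securities −£440B
  Liabilities: Checkable deposits −£211.5B, Borrowings from CB +£291B
So the change in the Bank of England's holdings of domestic securities is +£333.5 billion.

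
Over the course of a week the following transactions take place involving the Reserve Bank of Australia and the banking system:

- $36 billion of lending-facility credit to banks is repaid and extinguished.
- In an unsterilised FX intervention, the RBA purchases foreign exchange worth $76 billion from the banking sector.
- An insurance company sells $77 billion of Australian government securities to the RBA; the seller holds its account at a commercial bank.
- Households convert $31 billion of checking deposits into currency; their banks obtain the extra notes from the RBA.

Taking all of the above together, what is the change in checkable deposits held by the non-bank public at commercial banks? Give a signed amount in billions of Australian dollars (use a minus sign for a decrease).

+$46 billion

Discount-window repayment $36 billion: the counterparty is a bank, so public deposits are unchanged → 0.
FX purchase $76 billion: the counterparty is a bank, so public deposits are unchanged → 0.
Asset purchase (from non-banks) $77 billion: non-bank counterparties' bank balances rise → +$77B.
Currency withdrawal $31 billion: non-bank counterparties' bank balances fall → −$31B.
Net: 0 + 0 + 77 − 31 = +$46 billion.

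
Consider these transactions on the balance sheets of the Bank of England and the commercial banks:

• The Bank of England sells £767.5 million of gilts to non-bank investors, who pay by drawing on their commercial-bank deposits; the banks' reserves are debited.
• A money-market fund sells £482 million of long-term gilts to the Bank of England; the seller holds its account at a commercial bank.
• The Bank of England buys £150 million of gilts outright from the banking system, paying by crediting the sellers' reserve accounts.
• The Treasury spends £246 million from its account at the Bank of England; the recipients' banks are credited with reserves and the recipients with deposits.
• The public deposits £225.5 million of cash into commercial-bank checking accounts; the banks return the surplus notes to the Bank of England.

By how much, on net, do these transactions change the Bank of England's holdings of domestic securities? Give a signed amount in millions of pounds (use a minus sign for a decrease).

-£135.5 million

Asset sale (to non-banks) £767.5 million: securities removed from the Bank of England's portfolio → −£767.5M.
Asset purchase (from non-banks) £482 million: securities added to the Bank of England's portfolio → +£482M.
OMO purchase (from banks) £150 million: securities added to the Bank of England's portfolio → +£150M.
Government spending £246 million: the Bank of England's securities portfolio is untouched → 0.
Currency deposit £225.5 million: the Bank of England's securities portfolio is untouched → 0.
Net: −767.5 + 482 + 150 + 0 + 0 = -£135.5 million.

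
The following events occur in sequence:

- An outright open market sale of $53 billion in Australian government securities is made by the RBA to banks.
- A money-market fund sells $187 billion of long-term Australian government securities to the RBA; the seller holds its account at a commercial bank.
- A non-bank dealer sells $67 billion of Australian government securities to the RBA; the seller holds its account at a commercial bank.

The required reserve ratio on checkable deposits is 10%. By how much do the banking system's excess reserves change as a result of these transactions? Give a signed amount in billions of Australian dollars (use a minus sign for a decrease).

OMO sale (to banks) $53 billion: reserves −$53B, deposits 0.
Asset purchase (from non-banks) $187 billion: reserves +$187B, deposits +$187B.
Asset purchase (from non-banks) $67 billion: reserves +$67B, deposits +$67B.
Totals: Δreserves = +$201B, Δdeposits = +$254B.
Δrequired reserves = 10% × +$254B = +$25.4B.
Δexcess reserves = Δreserves − Δrequired = +$201B − (+$25.4B) = +$175.6 billion.

+$175.6 billion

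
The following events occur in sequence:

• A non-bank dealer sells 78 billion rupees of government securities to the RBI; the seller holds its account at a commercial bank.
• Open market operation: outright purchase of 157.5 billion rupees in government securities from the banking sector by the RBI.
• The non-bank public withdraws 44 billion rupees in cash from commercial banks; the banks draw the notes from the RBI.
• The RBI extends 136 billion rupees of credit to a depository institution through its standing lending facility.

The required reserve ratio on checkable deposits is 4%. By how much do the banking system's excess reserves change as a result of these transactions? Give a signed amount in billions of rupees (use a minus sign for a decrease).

Asset purchase (from non-banks) 78 billion rupees: reserves +78B, deposits +78B.
OMO purchase (from banks) 157.5 billion rupees: reserves +157.5B, deposits 0.
Currency withdrawal 44 billion rupees: reserves −44B, deposits −44B.
Discount-window loan 136 billion rupees: reserves +136B, deposits 0.
Totals: Δreserves = +327.5B, Δdeposits = +34B.
Δrequired reserves = 4% × +34B = +1.36B.
Δexcess reserves = Δreserves − Δrequired = +327.5B − (+1.36B) = +326.14 billion.

+326.14 billion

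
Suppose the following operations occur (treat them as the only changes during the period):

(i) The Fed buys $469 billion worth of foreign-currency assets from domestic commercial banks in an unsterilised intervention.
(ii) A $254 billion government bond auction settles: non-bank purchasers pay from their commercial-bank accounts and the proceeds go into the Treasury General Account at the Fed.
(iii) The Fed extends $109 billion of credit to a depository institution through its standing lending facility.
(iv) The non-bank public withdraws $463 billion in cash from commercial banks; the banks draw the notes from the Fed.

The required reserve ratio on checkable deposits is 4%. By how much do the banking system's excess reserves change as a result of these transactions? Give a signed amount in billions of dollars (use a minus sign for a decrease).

-$110.32 billion

FX purchase $469 billion: reserves +$469B, deposits 0.
Government account inflow $254 billion: reserves −$254B, deposits −$254B.
Discount-window loan $109 billion: reserves +$109B, deposits 0.
Currency withdrawal $463 billion: reserves −$463B, deposits −$463B.
Totals: Δreserves = −$139B, Δdeposits = −$717B.
Δrequired reserves = 4% × −$717B = −$28.68B.
Δexcess reserves = Δreserves − Δrequired = −$139B − (−$28.68B) = -$110.32 billion.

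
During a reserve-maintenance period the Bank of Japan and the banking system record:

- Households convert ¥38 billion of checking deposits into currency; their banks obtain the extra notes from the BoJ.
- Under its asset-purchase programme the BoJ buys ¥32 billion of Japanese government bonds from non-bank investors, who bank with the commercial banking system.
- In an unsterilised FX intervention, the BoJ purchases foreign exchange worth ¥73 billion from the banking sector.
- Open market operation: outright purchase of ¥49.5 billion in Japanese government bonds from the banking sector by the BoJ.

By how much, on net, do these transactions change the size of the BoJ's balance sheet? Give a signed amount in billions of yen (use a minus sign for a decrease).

BoJ balance sheet:
  Assets:      Securities +¥81.5B, Foreign assets +¥73B
  Liabilities: Bank reserves +¥116.5B, Currency in circulation +¥38B
Commercial banking system:
  Assets:      Reserves at CB +¥116.5B, Securities −¥49.5B, Foreign assets −¥73B
  Liabilities: Checkable deposits −¥6B
Change in total BoJ assets = +¥154.5 billion.

+¥154.5 billion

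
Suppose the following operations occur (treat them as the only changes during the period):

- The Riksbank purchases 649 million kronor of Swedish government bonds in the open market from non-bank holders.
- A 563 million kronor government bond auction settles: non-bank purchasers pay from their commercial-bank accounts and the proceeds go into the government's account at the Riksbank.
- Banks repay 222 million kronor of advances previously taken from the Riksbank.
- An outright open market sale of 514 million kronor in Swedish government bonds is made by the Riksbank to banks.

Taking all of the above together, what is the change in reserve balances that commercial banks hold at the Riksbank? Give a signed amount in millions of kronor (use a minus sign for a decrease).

Asset purchase (from non-banks) 649 million kronor: the Riksbank pays by crediting reserve accounts → +649M.
Government account inflow 563 million kronor: funds move from bank reserves into the government account → −563M.
Discount-window repayment 222 million kronor: repayment is debited from reserves → −222M.
OMO sale (to banks) 514 million kronor: the buying banks pay out of their reserve balances → −514M.
Net: 649 − 563 − 222 − 514 = -650 million.

-650 million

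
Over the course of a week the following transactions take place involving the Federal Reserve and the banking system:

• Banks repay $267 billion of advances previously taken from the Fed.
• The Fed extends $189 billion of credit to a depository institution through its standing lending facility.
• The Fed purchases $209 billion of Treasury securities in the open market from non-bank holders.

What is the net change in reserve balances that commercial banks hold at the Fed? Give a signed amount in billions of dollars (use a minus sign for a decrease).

Discount-window repayment $267 billion: repayment is debited from reserves → −$267B.
Discount-window loan $189 billion: the loan is credited to the bank's reserve account → +$189B.
Asset purchase (from non-banks) $209 billion: the Fed pays by crediting reserve accounts → +$209B.
Net: −267 + 189 + 209 = +$131 billion.

+$131 billion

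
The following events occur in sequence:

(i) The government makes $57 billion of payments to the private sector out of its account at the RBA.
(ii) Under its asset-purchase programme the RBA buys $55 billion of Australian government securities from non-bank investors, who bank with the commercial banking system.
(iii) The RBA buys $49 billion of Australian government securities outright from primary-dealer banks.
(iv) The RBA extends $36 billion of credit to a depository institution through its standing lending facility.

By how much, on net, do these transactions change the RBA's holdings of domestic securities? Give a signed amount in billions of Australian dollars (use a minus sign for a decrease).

+$104 billion

Government spending $57 billion: the RBA's securities portfolio is untouched → 0.
Asset purchase (from non-banks) $55 billion: securities added to the RBA's portfolio → +$55B.
OMO purchase (from banks) $49 billion: securities added to the RBA's portfolio → +$49B.
Discount-window loan $36 billion: the RBA's securities portfolio is untouched → 0.
Net: 0 + 55 + 49 + 0 = +$104 billion.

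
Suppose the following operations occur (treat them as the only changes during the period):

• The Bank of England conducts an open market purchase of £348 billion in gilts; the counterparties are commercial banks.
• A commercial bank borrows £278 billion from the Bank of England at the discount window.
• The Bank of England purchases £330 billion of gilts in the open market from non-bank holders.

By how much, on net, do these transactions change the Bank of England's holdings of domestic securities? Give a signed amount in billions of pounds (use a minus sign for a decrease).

+£678 billion

OMO purchase (from banks) £348 billion: securities added to the Bank of England's portfolio → +£348B.
Discount-window loan £278 billion: the Bank of England's securities portfolio is untouched → 0.
Asset purchase (from non-banks) £330 billion: securities added to the Bank of England's portfolio → +£330B.
Net: 348 + 0 + 330 = +£678 billion.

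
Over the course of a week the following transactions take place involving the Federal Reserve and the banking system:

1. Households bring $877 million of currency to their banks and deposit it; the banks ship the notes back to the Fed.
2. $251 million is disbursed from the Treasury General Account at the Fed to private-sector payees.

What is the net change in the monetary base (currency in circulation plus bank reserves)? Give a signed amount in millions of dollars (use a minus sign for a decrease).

Currency deposit $877 million: just a shift between currency and reserves — both are base money → 0.
Government spending $251 million: a non-base liability converts back to reserves → +$251M.
Net: 0 + 251 = +$251 million.

+$251 million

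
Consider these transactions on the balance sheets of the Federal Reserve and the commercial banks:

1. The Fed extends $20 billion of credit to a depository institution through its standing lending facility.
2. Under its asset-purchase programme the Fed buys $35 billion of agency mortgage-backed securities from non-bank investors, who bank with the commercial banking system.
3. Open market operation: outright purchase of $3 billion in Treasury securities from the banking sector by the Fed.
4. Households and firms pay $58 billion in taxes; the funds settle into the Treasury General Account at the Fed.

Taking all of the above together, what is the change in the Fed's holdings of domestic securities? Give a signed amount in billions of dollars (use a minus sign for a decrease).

Fed balance sheet:
  Assets:      Securities +$38B, Loans to banks +$20B
  Liabilities: Government deposits +$58B
So the change in the Fed's holdings of domestic securities is +$38 billion.

+$38 billion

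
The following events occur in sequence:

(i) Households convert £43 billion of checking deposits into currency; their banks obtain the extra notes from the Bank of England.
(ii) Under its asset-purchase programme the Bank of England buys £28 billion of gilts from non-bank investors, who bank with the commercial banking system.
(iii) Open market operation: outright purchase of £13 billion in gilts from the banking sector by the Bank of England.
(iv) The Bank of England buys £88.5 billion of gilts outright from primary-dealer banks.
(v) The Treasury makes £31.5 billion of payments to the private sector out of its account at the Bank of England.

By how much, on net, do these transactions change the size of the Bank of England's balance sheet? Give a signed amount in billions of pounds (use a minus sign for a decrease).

Bank of England balance sheet:
  Assets:      Securities +£129.5B
  Liabilities: Bank reserves +£118B, Currency in circulation +£43B, Government deposits −£31.5B
Change in total Bank of England assets = +£129.5 billion.

+£129.5 billion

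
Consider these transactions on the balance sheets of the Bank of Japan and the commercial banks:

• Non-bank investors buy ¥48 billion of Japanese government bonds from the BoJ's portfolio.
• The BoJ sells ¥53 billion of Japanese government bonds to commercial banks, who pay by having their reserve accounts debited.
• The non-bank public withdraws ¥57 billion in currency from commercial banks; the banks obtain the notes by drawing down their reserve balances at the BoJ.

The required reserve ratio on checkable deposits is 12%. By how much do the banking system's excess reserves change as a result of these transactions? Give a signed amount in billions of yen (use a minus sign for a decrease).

-¥145.4 billion

Asset sale (to non-banks) ¥48 billion: reserves −¥48B, deposits −¥48B.
OMO sale (to banks) ¥53 billion: reserves −¥53B, deposits 0.
Currency withdrawal ¥57 billion: reserves −¥57B, deposits −¥57B.
Totals: Δreserves = −¥158B, Δdeposits = −¥105B.
Δrequired reserves = 12% × −¥105B = −¥12.6B.
Δexcess reserves = Δreserves − Δrequired = −¥158B − (−¥12.6B) = -¥145.4 billion.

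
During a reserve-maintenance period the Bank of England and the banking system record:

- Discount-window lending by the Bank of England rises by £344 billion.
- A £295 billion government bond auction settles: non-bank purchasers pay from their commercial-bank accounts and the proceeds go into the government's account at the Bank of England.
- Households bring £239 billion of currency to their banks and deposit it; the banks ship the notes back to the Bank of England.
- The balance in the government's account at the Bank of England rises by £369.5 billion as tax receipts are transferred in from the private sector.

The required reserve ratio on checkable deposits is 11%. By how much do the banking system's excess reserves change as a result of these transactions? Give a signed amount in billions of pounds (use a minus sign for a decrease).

Discount-window loan £344 billion: reserves +£344B, deposits 0.
Government account inflow £295 billion: reserves −£295B, deposits −£295B.
Currency deposit £239 billion: reserves +£239B, deposits +£239B.
Government account inflow £369.5 billion: reserves −£369.5B, deposits −£369.5B.
Totals: Δreserves = −£81.5B, Δdeposits = −£425.5B.
Δrequired reserves = 11% × −£425.5B = −£46.805B.
Δexcess reserves = Δreserves − Δrequired = −£81.5B − (−£46.805B) = -£34.695 billion.

-£34.695 billion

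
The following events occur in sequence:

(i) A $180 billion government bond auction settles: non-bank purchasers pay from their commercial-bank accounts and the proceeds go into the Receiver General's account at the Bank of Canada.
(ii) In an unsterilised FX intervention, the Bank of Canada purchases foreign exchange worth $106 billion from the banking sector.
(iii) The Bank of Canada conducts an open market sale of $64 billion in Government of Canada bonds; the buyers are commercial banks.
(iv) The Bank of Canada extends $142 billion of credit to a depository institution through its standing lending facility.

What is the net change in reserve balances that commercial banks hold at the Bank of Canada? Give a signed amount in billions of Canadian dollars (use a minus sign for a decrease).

+$4 billion

Bank of Canada balance sheet:
  Assets:      Securities −$64B, Loans to banks +$142B, Foreign assets +$106B
  Liabilities: Bank reserves +$4B, Government deposits +$180B
So the change in reserve balances that commercial banks hold at the Bank of Canada is +$4 billion.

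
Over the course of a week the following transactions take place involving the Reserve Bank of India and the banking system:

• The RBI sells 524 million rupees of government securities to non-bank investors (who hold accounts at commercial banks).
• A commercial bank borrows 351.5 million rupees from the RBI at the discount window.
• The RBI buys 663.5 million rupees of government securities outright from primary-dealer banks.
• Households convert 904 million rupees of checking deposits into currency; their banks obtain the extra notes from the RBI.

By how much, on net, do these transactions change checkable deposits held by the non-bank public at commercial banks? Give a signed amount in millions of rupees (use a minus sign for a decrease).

-1428 million

Asset sale (to non-banks) 524 million rupees: non-bank counterparties' bank balances fall → −524M.
Discount-window loan 351.5 million rupees: the counterparty is a bank, so public deposits are unchanged → 0.
OMO purchase (from banks) 663.5 million rupees: the counterparty is a bank, so public deposits are unchanged → 0.
Currency withdrawal 904 million rupees: non-bank counterparties' bank balances fall → −904M.
Net: −524 + 0 + 0 − 904 = -1428 million.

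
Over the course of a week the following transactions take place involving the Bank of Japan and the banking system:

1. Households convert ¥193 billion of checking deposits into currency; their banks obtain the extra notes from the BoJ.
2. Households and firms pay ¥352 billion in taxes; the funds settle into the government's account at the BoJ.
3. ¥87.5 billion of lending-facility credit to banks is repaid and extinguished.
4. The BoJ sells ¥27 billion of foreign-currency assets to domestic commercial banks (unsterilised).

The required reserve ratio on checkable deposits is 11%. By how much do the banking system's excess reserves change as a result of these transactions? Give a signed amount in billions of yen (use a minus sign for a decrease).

-¥599.55 billion

Currency withdrawal ¥193 billion: reserves −¥193B, deposits −¥193B.
Government account inflow ¥352 billion: reserves −¥352B, deposits −¥352B.
Discount-window repayment ¥87.5 billion: reserves −¥87.5B, deposits 0.
FX sale ¥27 billion: reserves −¥27B, deposits 0.
Totals: Δreserves = −¥659.5B, Δdeposits = −¥545B.
Δrequired reserves = 11% × −¥545B = −¥59.95B.
Δexcess reserves = Δreserves − Δrequired = −¥659.5B − (−¥59.95B) = -¥599.55 billion.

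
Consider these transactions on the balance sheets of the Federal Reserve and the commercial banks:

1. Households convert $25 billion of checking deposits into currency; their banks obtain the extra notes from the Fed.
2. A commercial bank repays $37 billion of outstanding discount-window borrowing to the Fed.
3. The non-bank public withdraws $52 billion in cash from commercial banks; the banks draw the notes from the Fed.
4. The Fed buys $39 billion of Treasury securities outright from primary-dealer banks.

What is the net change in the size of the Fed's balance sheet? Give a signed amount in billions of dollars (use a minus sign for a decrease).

+$2 billion

Fed balance sheet:
  Assets:      Securities +$39B, Loans to banks −$37B
  Liabilities: Bank reserves −$75B, Currency in circulation +$77B
Commercial banking system:
  Assets:      Reserves at CB −$75B, Securities −$39B
  Liabilities: Checkable deposits −$77B, Borrowings from CB −$37B
Change in total Fed assets = +$2 billion.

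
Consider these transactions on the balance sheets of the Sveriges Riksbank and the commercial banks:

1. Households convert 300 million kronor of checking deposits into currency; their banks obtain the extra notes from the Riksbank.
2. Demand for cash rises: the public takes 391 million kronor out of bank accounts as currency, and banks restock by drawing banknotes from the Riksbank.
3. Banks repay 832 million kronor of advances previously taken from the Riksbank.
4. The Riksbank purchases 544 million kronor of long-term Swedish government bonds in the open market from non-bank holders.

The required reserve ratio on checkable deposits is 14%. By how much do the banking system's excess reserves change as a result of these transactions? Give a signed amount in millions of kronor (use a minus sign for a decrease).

-958.42 million

Currency withdrawal 300 million kronor: reserves −300M, deposits −300M.
Currency withdrawal 391 million kronor: reserves −391M, deposits −391M.
Discount-window repayment 832 million kronor: reserves −832M, deposits 0.
Asset purchase (from non-banks) 544 million kronor: reserves +544M, deposits +544M.
Totals: Δreserves = −979M, Δdeposits = −147M.
Δrequired reserves = 14% × −147M = −20.58M.
Δexcess reserves = Δreserves − Δrequired = −979M − (−20.58M) = -958.42 million.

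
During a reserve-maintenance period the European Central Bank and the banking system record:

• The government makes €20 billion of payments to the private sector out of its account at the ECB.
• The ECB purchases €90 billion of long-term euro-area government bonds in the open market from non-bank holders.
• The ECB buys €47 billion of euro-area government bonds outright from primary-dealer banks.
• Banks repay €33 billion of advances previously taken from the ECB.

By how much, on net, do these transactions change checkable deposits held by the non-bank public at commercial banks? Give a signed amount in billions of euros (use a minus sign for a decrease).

ECB balance sheet:
  Assets:      Securities +€137B, Loans to banks −€33B
  Liabilities: Bank reserves +€124B, Government deposits −€20B
Commercial banking system:
  Assets:      Reserves at CB +€124B, Securities −€47B
  Liabilities: Checkable deposits +€110B, Borrowings from CB −€33B
So the change in checkable deposits held by the non-bank public at commercial banks is +€110 billion.

+€110 billion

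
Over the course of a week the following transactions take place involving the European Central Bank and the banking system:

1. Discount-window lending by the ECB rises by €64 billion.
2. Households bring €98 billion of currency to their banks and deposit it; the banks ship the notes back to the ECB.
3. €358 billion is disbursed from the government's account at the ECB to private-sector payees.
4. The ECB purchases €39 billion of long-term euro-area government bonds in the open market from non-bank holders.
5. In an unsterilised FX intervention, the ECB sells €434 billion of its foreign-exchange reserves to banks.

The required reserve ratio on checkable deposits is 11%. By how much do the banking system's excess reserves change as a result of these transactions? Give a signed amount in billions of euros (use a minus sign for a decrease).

+€70.55 billion

Discount-window loan €64 billion: reserves +€64B, deposits 0.
Currency deposit €98 billion: reserves +€98B, deposits +€98B.
Government spending €358 billion: reserves +€358B, deposits +€358B.
Asset purchase (from non-banks) €39 billion: reserves +€39B, deposits +€39B.
FX sale €434 billion: reserves −€434B, deposits 0.
Totals: Δreserves = +€125B, Δdeposits = +€495B.
Δrequired reserves = 11% × +€495B = +€54.45B.
Δexcess reserves = Δreserves − Δrequired = +€125B − (+€54.45B) = +€70.55 billion.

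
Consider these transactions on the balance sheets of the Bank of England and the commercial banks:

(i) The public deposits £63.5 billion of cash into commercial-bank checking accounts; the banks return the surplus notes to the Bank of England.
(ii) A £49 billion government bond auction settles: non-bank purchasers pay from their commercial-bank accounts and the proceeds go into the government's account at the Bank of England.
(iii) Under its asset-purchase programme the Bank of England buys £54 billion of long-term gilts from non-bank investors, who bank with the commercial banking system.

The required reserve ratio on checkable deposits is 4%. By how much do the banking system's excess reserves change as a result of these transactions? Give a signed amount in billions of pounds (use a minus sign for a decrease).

Currency deposit £63.5 billion: reserves +£63.5B, deposits +£63.5B.
Government account inflow £49 billion: reserves −£49B, deposits −£49B.
Asset purchase (from non-banks) £54 billion: reserves +£54B, deposits +£54B.
Totals: Δreserves = +£68.5B, Δdeposits = +£68.5B.
Δrequired reserves = 4% × +£68.5B = +£2.74B.
Δexcess reserves = Δreserves − Δrequired = +£68.5B − (+£2.74B) = +£65.76 billion.

+£65.76 billion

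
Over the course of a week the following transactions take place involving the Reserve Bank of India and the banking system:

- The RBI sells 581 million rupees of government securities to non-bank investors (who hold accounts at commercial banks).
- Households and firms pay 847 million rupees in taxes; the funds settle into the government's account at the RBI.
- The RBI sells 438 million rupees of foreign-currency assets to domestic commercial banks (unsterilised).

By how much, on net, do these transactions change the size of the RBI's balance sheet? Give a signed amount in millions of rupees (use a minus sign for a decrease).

Asset sale (to non-banks) 581 million rupees: an RBI asset is shed → −581M.
Government account inflow 847 million rupees: only the composition of liabilities changes → 0.
FX sale 438 million rupees: an RBI asset is shed → −438M.
Net: −581 + 0 − 438 = -1019 million.

-1019 million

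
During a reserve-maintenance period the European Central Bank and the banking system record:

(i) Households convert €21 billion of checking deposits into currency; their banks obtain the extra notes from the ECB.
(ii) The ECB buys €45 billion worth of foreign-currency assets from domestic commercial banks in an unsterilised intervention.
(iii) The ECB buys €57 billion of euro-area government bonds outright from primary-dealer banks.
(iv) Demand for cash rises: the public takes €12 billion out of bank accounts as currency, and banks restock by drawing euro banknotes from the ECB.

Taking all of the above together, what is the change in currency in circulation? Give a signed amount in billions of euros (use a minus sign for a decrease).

ECB balance sheet:
  Assets:      Securities +€57B, Foreign assets +€45B
  Liabilities: Bank reserves +€69B, Currency in circulation +€33B
So the change in currency in circulation is +€33 billion.

+€33 billion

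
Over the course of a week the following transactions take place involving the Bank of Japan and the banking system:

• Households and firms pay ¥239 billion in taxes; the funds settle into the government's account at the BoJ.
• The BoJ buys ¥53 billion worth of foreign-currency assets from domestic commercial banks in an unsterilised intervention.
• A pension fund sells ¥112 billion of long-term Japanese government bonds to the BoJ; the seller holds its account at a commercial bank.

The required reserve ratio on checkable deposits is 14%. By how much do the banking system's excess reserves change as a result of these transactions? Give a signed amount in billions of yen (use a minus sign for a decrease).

Government account inflow ¥239 billion: reserves −¥239B, deposits −¥239B.
FX purchase ¥53 billion: reserves +¥53B, deposits 0.
Asset purchase (from non-banks) ¥112 billion: reserves +¥112B, deposits +¥112B.
Totals: Δreserves = −¥74B, Δdeposits = −¥127B.
Δrequired reserves = 14% × −¥127B = −¥17.78B.
Δexcess reserves = Δreserves − Δrequired = −¥74B − (−¥17.78B) = -¥56.22 billion.

-¥56.22 billion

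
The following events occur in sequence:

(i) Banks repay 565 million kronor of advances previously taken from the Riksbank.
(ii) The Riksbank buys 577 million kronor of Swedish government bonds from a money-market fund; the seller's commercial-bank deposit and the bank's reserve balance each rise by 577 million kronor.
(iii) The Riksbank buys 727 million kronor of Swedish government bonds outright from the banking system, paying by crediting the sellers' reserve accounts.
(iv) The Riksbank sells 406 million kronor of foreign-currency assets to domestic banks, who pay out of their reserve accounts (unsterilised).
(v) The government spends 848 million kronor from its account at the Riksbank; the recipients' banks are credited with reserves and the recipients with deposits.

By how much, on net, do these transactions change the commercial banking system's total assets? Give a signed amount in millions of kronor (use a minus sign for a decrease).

Riksbank balance sheet:
  Assets:      Securities +1304M, Loans to banks −565M, Foreign assets −406M
  Liabilities: Bank reserves +1181M, Government deposits −848M
Commercial banking system:
  Assets:      Reserves at CB +1181M, Securities −727M, Foreign assets +406M
  Liabilities: Checkable deposits +1425M, Borrowings from CB −565M
Change in total bank assets = +860 million.

+860 million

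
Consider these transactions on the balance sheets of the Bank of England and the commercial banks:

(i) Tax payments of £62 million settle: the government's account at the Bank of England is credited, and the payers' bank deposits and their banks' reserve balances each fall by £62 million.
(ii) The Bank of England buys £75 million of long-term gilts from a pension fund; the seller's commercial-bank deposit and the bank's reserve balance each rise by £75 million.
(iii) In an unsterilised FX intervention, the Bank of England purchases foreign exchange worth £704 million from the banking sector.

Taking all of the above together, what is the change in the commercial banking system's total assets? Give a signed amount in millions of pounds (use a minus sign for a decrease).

Bank of England balance sheet:
  Assets:      Securities +£75M, Foreign assets +£704M
  Liabilities: Bank reserves +£717M, Government deposits +£62M
Commercial banking system:
  Assets:      Reserves at CB +£717M, Foreign assets −£704M
  Liabilities: Checkable deposits +£13M
Change in total bank assets = +£13 million.

+£13 million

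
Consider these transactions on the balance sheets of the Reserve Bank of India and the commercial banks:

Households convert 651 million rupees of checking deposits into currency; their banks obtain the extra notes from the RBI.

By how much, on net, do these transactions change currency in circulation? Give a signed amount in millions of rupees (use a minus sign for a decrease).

+651 million

Currency withdrawal 651 million rupees: notes leave the central bank → +651M.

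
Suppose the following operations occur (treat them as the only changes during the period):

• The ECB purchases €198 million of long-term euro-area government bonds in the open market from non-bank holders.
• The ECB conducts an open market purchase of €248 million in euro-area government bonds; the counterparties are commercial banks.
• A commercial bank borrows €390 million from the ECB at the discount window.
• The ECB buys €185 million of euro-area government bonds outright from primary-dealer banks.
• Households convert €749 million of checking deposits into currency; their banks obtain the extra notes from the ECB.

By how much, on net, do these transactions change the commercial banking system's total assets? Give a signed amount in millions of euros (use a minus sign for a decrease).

-€161 million

Asset purchase (from non-banks) €198 million: bank balance sheets expand → +€198M.
OMO purchase (from banks) €248 million: just an asset swap on bank balance sheets → 0.
Discount-window loan €390 million: bank balance sheets expand → +€390M.
OMO purchase (from banks) €185 million: just an asset swap on bank balance sheets → 0.
Currency withdrawal €749 million: bank balance sheets shrink → −€749M.
Net: 198 + 0 + 390 + 0 − 749 = -€161 million.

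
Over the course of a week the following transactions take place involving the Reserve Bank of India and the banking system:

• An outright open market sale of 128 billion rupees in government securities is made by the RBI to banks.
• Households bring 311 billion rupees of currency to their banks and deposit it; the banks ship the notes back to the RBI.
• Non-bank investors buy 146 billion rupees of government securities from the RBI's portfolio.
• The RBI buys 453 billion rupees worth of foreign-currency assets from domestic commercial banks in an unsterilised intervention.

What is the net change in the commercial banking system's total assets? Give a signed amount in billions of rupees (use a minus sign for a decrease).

+165 billion

OMO sale (to banks) 128 billion rupees: just an asset swap on bank balance sheets → 0.
Currency deposit 311 billion rupees: bank balance sheets expand → +311B.
Asset sale (to non-banks) 146 billion rupees: bank balance sheets shrink → −146B.
FX purchase 453 billion rupees: just an asset swap on bank balance sheets → 0.
Net: 0 + 311 − 146 + 0 = +165 billion.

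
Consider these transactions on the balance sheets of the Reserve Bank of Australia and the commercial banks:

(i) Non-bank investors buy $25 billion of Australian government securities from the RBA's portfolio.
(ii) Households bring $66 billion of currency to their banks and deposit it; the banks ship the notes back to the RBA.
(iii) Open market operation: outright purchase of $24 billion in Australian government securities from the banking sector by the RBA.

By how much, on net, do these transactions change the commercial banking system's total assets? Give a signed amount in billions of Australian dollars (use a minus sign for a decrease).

RBA balance sheet:
  Assets:      Securities −$1B
  Liabilities: Bank reserves +$65B, Currency in circulation −$66B
Commercial banking system:
  Assets:      Reserves at CB +$65B, Securities −$24B
  Liabilities: Checkable deposits +$41B
Change in total bank assets = +$41 billion.

+$41 billion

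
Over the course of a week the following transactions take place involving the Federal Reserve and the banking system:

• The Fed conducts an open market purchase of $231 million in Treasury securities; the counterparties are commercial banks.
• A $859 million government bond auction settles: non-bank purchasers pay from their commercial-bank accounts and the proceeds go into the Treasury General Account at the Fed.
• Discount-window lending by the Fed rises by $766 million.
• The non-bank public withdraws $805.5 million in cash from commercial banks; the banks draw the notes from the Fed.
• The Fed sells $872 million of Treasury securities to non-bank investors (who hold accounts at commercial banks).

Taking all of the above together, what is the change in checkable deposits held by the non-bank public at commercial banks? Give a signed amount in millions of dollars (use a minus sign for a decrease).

Fed balance sheet:
  Assets:      Securities −$641M, Loans to banks +$766M
  Liabilities: Bank reserves −$1539.5M, Currency in circulation +$805.5M, Government deposits +$859M
Commercial banking system:
  Assets:      Reserves at CB −$1539.5M, Securities −$231M
  Liabilities: Checkable deposits −$2536.5M, Borrowings from CB +$766M
So the change in checkable deposits held by the non-bank public at commercial banks is -$2536.5 million.

-$2536.5 million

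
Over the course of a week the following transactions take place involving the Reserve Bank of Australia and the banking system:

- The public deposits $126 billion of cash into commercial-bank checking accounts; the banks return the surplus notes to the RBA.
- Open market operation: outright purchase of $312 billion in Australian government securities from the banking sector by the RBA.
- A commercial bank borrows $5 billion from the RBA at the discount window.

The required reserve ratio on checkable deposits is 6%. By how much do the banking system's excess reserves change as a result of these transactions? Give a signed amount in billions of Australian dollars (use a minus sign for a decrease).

Currency deposit $126 billion: reserves +$126B, deposits +$126B.
OMO purchase (from banks) $312 billion: reserves +$312B, deposits 0.
Discount-window loan $5 billion: reserves +$5B, deposits 0.
Totals: Δreserves = +$443B, Δdeposits = +$126B.
Δrequired reserves = 6% × +$126B = +$7.56B.
Δexcess reserves = Δreserves − Δrequired = +$443B − (+$7.56B) = +$435.44 billion.

+$435.44 billion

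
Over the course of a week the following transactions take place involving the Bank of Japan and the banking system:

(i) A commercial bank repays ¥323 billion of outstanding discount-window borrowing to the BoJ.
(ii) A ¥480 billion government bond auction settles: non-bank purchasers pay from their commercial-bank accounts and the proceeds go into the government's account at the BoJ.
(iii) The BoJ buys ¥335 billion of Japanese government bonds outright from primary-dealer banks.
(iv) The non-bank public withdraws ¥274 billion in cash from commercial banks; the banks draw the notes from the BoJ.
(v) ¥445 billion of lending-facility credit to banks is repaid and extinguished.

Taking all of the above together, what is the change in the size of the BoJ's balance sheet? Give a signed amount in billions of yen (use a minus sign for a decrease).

-¥433 billion

BoJ balance sheet:
  Assets:      Securities +¥335B, Loans to banks −¥768B
  Liabilities: Bank reserves −¥1187B, Currency in circulation +¥274B, Government deposits +¥480B
Change in total BoJ assets = -¥433 billion.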